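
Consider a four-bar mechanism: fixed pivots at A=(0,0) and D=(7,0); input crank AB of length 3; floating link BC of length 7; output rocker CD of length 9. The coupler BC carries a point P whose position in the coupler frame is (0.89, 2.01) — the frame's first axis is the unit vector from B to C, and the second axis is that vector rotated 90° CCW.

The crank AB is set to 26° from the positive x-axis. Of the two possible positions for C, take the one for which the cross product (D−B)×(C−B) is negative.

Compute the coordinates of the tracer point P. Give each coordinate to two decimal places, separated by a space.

A=(0,0), D=(7.00,0)
B = A + 3.00·(cos26°, sin26°) = (2.6964, 1.3151)
|BD| = 4.5001
circle(B,7.00) ∩ circle(D,9.00): a=-1.3055, h=6.8772
  candidates: C₊=(3.4577,8.2736) cross=30.948; C₋=(-0.5619,-4.8803) cross=-30.948
  mode - wants cross < 0 → take C=(-0.5619,-4.8803) (cross=-30.948)
ex = (C−B)/|BC| = (-0.4655,-0.8851); ey = (0.8851,-0.4655)
P = B + 0.89·ex + 2.01·ey = (4.0611,-0.4082)

4.06 -0.41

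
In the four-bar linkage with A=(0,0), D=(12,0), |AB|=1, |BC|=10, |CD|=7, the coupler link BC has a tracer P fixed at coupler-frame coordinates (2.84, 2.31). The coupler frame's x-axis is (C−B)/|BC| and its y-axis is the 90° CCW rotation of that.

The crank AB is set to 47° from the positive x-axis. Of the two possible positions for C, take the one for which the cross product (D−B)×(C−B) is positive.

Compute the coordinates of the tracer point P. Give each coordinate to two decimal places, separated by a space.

1.75 4.23

A=(0,0), D=(12.00,0)
B = A + 1.00·(cos47°, sin47°) = (0.6820, 0.7314)
|BD| = 11.3416
circle(B,10.00) ∩ circle(D,7.00): a=7.9192, h=6.1063
  candidates: C₊=(8.9784,6.3143) cross=69.255; C₋=(8.1909,-5.8729) cross=-69.255
  mode + wants cross > 0 → take C=(8.9784,6.3143) (cross=69.255)
ex = (C−B)/|BC| = (0.8296,0.5583); ey = (-0.5583,0.8296)
P = B + 2.84·ex + 2.31·ey = (1.7485,4.2334)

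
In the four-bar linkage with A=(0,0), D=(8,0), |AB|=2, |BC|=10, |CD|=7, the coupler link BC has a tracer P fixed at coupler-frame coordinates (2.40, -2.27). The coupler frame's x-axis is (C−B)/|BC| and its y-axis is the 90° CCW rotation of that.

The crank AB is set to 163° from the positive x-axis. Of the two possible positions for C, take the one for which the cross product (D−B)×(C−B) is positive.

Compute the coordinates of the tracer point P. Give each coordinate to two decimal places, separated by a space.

1.37 0.26

A=(0,0), D=(8.00,0)
B = A + 2.00·(cos163°, sin163°) = (-1.9126, 0.5847)
|BD| = 9.9298
circle(B,10.00) ∩ circle(D,7.00): a=7.5329, h=6.5768
  candidates: C₊=(5.9945,6.7066) cross=65.307; C₋=(5.2200,-6.4243) cross=-65.307
  mode + wants cross > 0 → take C=(5.9945,6.7066) (cross=65.307)
ex = (C−B)/|BC| = (0.7907,0.6122); ey = (-0.6122,0.7907)
P = B + 2.40·ex + -2.27·ey = (1.3748,0.2591)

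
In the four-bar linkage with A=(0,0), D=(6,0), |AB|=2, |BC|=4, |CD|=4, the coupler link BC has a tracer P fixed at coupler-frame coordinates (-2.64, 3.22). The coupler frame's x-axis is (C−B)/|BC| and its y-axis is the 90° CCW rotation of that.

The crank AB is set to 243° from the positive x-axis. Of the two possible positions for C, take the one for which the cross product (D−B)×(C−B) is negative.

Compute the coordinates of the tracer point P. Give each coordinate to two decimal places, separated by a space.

-2.79 1.93

A=(0,0), D=(6.00,0)
B = A + 2.00·(cos243°, sin243°) = (-0.9080, -1.7820)
|BD| = 7.1341
circle(B,4.00) ∩ circle(D,4.00): a=3.5671, h=1.8100
  candidates: C₊=(2.0939,0.8616) cross=12.913; C₋=(2.9981,-2.6436) cross=-12.913
  mode - wants cross < 0 → take C=(2.9981,-2.6436) (cross=-12.913)
ex = (C−B)/|BC| = (0.9765,-0.2154); ey = (0.2154,0.9765)
P = B + -2.64·ex + 3.22·ey = (-2.7924,1.9311)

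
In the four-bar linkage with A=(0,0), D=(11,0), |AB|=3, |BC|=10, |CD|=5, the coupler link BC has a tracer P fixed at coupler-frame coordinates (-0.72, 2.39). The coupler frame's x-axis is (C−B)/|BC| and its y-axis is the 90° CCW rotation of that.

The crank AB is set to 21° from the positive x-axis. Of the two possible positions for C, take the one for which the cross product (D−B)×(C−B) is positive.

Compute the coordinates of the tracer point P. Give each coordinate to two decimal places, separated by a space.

A=(0,0), D=(11.00,0)
B = A + 3.00·(cos21°, sin21°) = (2.8007, 1.0751)
|BD| = 8.2694
circle(B,10.00) ∩ circle(D,5.00): a=8.6695, h=4.9840
  candidates: C₊=(12.0446,4.8897) cross=41.215; C₋=(10.7487,-4.9937) cross=-41.215
  mode + wants cross > 0 → take C=(12.0446,4.8897) (cross=41.215)
ex = (C−B)/|BC| = (0.9244,0.3815); ey = (-0.3815,0.9244)
P = B + -0.72·ex + 2.39·ey = (1.2235,3.0097)

1.22 3.01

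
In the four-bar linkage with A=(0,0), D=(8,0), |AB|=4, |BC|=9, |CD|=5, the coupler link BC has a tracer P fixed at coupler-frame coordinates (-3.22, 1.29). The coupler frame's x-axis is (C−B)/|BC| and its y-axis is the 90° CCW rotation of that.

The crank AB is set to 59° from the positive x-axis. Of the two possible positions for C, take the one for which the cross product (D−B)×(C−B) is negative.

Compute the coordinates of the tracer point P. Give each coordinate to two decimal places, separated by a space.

A=(0,0), D=(8.00,0)
B = A + 4.00·(cos59°, sin59°) = (2.0602, 3.4287)
|BD| = 6.8584
circle(B,9.00) ∩ circle(D,5.00): a=7.5118, h=4.9571
  candidates: C₊=(11.0441,3.9666) cross=33.998; C₋=(6.0877,-4.6199) cross=-33.998
  mode - wants cross < 0 → take C=(6.0877,-4.6199) (cross=-33.998)
ex = (C−B)/|BC| = (0.4475,-0.8943); ey = (0.8943,0.4475)
P = B + -3.22·ex + 1.29·ey = (1.7728,6.8855)

1.77 6.89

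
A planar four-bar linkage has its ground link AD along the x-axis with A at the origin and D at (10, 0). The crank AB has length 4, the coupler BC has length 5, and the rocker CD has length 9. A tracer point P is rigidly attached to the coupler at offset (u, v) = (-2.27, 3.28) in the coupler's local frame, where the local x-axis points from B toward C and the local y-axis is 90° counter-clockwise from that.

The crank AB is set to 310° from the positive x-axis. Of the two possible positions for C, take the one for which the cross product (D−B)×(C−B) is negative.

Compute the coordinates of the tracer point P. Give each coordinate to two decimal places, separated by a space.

4.37 0.50

A=(0,0), D=(10.00,0)
B = A + 4.00·(cos310°, sin310°) = (2.5712, -3.0642)
|BD| = 8.0360
circle(B,5.00) ∩ circle(D,9.00): a=0.5337, h=4.9714
  candidates: C₊=(1.1688,1.7351) cross=39.950; C₋=(4.9601,-7.4565) cross=-39.950
  mode - wants cross < 0 → take C=(4.9601,-7.4565) (cross=-39.950)
ex = (C−B)/|BC| = (0.4778,-0.8785); ey = (0.8785,0.4778)
P = B + -2.27·ex + 3.28·ey = (4.3679,0.4971)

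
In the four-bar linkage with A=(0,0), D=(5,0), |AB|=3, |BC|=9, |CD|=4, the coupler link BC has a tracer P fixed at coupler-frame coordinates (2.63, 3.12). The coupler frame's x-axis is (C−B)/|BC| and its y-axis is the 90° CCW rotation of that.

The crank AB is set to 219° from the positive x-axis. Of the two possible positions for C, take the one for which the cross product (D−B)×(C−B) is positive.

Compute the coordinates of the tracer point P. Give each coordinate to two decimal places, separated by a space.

A=(0,0), D=(5.00,0)
B = A + 3.00·(cos219°, sin219°) = (-2.3314, -1.8880)
|BD| = 7.5706
circle(B,9.00) ∩ circle(D,4.00): a=8.0782, h=3.9677
  candidates: C₊=(4.5021,3.9689) cross=30.038; C₋=(6.4810,-3.7157) cross=-30.038
  mode + wants cross > 0 → take C=(4.5021,3.9689) (cross=30.038)
ex = (C−B)/|BC| = (0.7593,0.6508); ey = (-0.6508,0.7593)
P = B + 2.63·ex + 3.12·ey = (-2.3649,2.1925)

-2.36 2.19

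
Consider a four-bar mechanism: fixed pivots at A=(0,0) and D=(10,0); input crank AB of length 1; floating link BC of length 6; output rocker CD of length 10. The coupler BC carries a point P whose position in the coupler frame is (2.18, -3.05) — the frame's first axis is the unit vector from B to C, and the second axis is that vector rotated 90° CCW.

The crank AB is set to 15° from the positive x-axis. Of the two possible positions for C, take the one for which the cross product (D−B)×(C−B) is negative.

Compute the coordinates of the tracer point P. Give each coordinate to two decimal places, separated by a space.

A=(0,0), D=(10.00,0)
B = A + 1.00·(cos15°, sin15°) = (0.9659, 0.2588)
|BD| = 9.0378
circle(B,6.00) ∩ circle(D,10.00): a=0.9782, h=5.9197
  candidates: C₊=(2.1132,6.1481) cross=53.501; C₋=(1.7742,-5.6865) cross=-53.501
  mode - wants cross < 0 → take C=(1.7742,-5.6865) (cross=-53.501)
ex = (C−B)/|BC| = (0.1347,-0.9909); ey = (0.9909,0.1347)
P = B + 2.18·ex + -3.05·ey = (-1.7626,-2.3122)

-1.76 -2.31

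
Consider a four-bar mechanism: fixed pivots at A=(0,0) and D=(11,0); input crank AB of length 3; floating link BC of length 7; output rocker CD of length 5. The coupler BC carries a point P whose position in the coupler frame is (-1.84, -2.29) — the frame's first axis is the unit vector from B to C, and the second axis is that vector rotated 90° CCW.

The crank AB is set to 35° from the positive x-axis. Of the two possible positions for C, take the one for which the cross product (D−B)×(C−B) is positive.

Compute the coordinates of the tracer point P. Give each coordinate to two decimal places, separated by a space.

1.69 -1.11

A=(0,0), D=(11.00,0)
B = A + 3.00·(cos35°, sin35°) = (2.4575, 1.7207)
|BD| = 8.7141
circle(B,7.00) ∩ circle(D,5.00): a=5.7341, h=4.0149
  candidates: C₊=(8.8715,4.5243) cross=34.987; C₋=(7.2859,-3.3474) cross=-34.987
  mode + wants cross > 0 → take C=(8.8715,4.5243) (cross=34.987)
ex = (C−B)/|BC| = (0.9163,0.4005); ey = (-0.4005,0.9163)
P = B + -1.84·ex + -2.29·ey = (1.6887,-1.1145)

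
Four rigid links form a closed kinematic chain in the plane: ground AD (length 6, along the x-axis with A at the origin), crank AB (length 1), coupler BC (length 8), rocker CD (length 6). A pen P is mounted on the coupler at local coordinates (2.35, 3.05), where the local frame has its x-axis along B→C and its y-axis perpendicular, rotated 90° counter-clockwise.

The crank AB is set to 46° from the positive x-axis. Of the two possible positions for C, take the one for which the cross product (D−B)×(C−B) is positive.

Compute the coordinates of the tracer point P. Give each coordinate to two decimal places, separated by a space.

A=(0,0), D=(6.00,0)
B = A + 1.00·(cos46°, sin46°) = (0.6947, 0.7193)
|BD| = 5.3539
circle(B,8.00) ∩ circle(D,6.00): a=5.2919, h=5.9997
  candidates: C₊=(6.7446,5.9536) cross=32.122; C₋=(5.1324,-5.9369) cross=-32.122
  mode + wants cross > 0 → take C=(6.7446,5.9536) (cross=32.122)
ex = (C−B)/|BC| = (0.7562,0.6543); ey = (-0.6543,0.7562)
P = B + 2.35·ex + 3.05·ey = (0.4763,4.5635)

0.48 4.56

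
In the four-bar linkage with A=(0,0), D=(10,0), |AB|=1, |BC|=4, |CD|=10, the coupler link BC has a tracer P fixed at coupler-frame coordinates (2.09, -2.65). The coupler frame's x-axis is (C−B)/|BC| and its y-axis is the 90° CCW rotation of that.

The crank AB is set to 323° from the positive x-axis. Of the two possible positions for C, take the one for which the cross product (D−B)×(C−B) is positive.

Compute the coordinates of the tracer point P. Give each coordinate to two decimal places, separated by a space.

A=(0,0), D=(10.00,0)
B = A + 1.00·(cos323°, sin323°) = (0.7986, -0.6018)
|BD| = 9.2210
circle(B,4.00) ∩ circle(D,10.00): a=0.0557, h=3.9996
  candidates: C₊=(0.5932,3.3929) cross=36.881; C₋=(1.1153,-4.5893) cross=-36.881
  mode + wants cross > 0 → take C=(0.5932,3.3929) (cross=36.881)
ex = (C−B)/|BC| = (-0.0514,0.9987); ey = (-0.9987,-0.0514)
P = B + 2.09·ex + -2.65·ey = (3.3378,1.6215)

3.34 1.62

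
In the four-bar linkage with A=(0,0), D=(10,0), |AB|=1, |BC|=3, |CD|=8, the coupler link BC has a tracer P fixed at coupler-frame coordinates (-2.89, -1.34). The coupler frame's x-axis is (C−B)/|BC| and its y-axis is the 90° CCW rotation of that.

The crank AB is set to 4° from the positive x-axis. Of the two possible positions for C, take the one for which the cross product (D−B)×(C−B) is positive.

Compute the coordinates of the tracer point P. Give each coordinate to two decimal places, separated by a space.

0.75 -3.11

A=(0,0), D=(10.00,0)
B = A + 1.00·(cos4°, sin4°) = (0.9976, 0.0698)
|BD| = 9.0027
circle(B,3.00) ∩ circle(D,8.00): a=1.4467, h=2.6281
  candidates: C₊=(2.4646,2.6866) cross=23.660; C₋=(2.4239,-2.5695) cross=-23.660
  mode + wants cross > 0 → take C=(2.4646,2.6866) (cross=23.660)
ex = (C−B)/|BC| = (0.4890,0.8723); ey = (-0.8723,0.4890)
P = B + -2.89·ex + -1.34·ey = (0.7532,-3.1064)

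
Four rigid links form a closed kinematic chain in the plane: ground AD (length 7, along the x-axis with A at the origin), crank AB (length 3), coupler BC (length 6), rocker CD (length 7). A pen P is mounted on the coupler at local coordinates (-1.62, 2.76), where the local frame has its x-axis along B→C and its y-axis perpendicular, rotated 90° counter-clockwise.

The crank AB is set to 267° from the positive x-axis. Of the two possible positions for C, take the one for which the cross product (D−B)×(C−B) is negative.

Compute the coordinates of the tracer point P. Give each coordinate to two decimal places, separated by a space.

0.20 0.18

A=(0,0), D=(7.00,0)
B = A + 3.00·(cos267°, sin267°) = (-0.1570, -2.9959)
|BD| = 7.7587
circle(B,6.00) ∩ circle(D,7.00): a=3.0416, h=5.1719
  candidates: C₊=(0.6517,2.9494) cross=40.128; C₋=(4.6457,-6.5922) cross=-40.128
  mode - wants cross < 0 → take C=(4.6457,-6.5922) (cross=-40.128)
ex = (C−B)/|BC| = (0.8005,-0.5994); ey = (0.5994,0.8005)
P = B + -1.62·ex + 2.76·ey = (0.2006,0.1844)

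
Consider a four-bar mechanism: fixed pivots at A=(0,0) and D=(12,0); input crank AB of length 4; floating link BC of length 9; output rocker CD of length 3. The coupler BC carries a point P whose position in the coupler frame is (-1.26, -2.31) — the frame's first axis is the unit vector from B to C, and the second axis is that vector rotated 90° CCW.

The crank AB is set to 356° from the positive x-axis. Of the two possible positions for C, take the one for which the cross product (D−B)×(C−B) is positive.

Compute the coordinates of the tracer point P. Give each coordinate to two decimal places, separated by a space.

A=(0,0), D=(12.00,0)
B = A + 4.00·(cos356°, sin356°) = (3.9903, -0.2790)
|BD| = 8.0146
circle(B,9.00) ∩ circle(D,3.00): a=8.4991, h=2.9606
  candidates: C₊=(12.3811,2.9757) cross=23.728; C₋=(12.5873,-2.9420) cross=-23.728
  mode + wants cross > 0 → take C=(12.3811,2.9757) (cross=23.728)
ex = (C−B)/|BC| = (0.9323,0.3616); ey = (-0.3616,0.9323)
P = B + -1.26·ex + -2.31·ey = (3.6509,-2.8883)

3.65 -2.89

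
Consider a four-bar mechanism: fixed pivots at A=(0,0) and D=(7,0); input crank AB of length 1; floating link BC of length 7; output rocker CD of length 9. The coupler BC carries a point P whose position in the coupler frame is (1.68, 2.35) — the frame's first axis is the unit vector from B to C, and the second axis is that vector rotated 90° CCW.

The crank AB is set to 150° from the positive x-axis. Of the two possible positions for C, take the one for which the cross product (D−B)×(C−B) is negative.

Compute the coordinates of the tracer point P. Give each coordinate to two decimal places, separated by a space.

1.79 -0.65

A=(0,0), D=(7.00,0)
B = A + 1.00·(cos150°, sin150°) = (-0.8660, 0.5000)
|BD| = 7.8819
circle(B,7.00) ∩ circle(D,9.00): a=1.9110, h=6.7341
  candidates: C₊=(1.4683,7.0993) cross=53.078; C₋=(0.6139,-6.3418) cross=-53.078
  mode - wants cross < 0 → take C=(0.6139,-6.3418) (cross=-53.078)
ex = (C−B)/|BC| = (0.2114,-0.9774); ey = (0.9774,0.2114)
P = B + 1.68·ex + 2.35·ey = (1.7860,-0.6452)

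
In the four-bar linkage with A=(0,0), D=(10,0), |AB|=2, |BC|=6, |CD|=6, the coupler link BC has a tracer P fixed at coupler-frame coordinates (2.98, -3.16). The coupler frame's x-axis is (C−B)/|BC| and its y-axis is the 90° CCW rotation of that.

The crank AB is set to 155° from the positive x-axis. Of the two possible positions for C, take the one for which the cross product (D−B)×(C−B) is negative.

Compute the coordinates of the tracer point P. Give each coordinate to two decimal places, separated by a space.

A=(0,0), D=(10.00,0)
B = A + 2.00·(cos155°, sin155°) = (-1.8126, 0.8452)
|BD| = 11.8428
circle(B,6.00) ∩ circle(D,6.00): a=5.9214, h=0.9679
  candidates: C₊=(4.1628,1.3881) cross=11.463; C₋=(4.0246,-0.5429) cross=-11.463
  mode - wants cross < 0 → take C=(4.0246,-0.5429) (cross=-11.463)
ex = (C−B)/|BC| = (0.9729,-0.2313); ey = (0.2313,0.9729)
P = B + 2.98·ex + -3.16·ey = (0.3555,-2.9185)

0.36 -2.92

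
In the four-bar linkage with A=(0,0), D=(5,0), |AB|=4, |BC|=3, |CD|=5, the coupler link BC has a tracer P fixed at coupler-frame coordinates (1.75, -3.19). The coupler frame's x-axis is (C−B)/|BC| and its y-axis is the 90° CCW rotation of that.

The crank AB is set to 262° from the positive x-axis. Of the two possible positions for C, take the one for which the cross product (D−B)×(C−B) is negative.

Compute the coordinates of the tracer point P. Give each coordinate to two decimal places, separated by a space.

0.84 -7.32

A=(0,0), D=(5.00,0)
B = A + 4.00·(cos262°, sin262°) = (-0.5567, -3.9611)
|BD| = 6.8240
circle(B,3.00) ∩ circle(D,5.00): a=2.2397, h=1.9960
  candidates: C₊=(0.1085,-1.0357) cross=13.621; C₋=(2.4256,-4.2863) cross=-13.621
  mode - wants cross < 0 → take C=(2.4256,-4.2863) (cross=-13.621)
ex = (C−B)/|BC| = (0.9941,-0.1084); ey = (0.1084,0.9941)
P = B + 1.75·ex + -3.19·ey = (0.8371,-7.3220)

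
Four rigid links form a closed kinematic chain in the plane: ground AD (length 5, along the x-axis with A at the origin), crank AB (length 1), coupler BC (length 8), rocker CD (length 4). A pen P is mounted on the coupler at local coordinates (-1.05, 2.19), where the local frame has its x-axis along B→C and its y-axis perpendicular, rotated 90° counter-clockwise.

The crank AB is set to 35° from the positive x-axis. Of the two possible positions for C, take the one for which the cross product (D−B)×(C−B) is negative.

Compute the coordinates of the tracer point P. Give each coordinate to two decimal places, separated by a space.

0.61 2.99

A=(0,0), D=(5.00,0)
B = A + 1.00·(cos35°, sin35°) = (0.8192, 0.5736)
|BD| = 4.2200
circle(B,8.00) ∩ circle(D,4.00): a=7.7972, h=1.7899
  candidates: C₊=(8.7873,1.2871) cross=7.553; C₋=(8.3007,-2.2595) cross=-7.553
  mode - wants cross < 0 → take C=(8.3007,-2.2595) (cross=-7.553)
ex = (C−B)/|BC| = (0.9352,-0.3541); ey = (0.3541,0.9352)
P = B + -1.05·ex + 2.19·ey = (0.6128,2.9935)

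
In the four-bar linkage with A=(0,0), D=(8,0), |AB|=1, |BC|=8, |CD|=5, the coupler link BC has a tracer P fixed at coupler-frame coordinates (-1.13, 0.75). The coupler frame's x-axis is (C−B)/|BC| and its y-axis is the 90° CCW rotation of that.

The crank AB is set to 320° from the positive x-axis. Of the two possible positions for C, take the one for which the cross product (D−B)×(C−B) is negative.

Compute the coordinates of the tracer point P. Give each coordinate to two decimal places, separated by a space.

A=(0,0), D=(8.00,0)
B = A + 1.00·(cos320°, sin320°) = (0.7660, -0.6428)
|BD| = 7.2625
circle(B,8.00) ∩ circle(D,5.00): a=6.3163, h=4.9097
  candidates: C₊=(6.6230,4.8066) cross=35.656; C₋=(7.4921,-4.9741) cross=-35.656
  mode - wants cross < 0 → take C=(7.4921,-4.9741) (cross=-35.656)
ex = (C−B)/|BC| = (0.8408,-0.5414); ey = (0.5414,0.8408)
P = B + -1.13·ex + 0.75·ey = (0.2221,0.5996)

0.22 0.60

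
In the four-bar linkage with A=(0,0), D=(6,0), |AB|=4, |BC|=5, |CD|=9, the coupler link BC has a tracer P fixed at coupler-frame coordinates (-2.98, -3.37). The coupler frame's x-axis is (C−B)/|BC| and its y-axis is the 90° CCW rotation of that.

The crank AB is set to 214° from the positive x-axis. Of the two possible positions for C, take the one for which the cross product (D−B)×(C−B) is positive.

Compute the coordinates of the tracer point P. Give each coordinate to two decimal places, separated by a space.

A=(0,0), D=(6.00,0)
B = A + 4.00·(cos214°, sin214°) = (-3.3162, -2.2368)
|BD| = 9.5809
circle(B,5.00) ∩ circle(D,9.00): a=1.8680, h=4.6380
  candidates: C₊=(-2.5826,2.7091) cross=44.436; C₋=(-0.4170,-6.3105) cross=-44.436
  mode + wants cross > 0 → take C=(-2.5826,2.7091) (cross=44.436)
ex = (C−B)/|BC| = (0.1467,0.9892); ey = (-0.9892,0.1467)
P = B + -2.98·ex + -3.37·ey = (-0.4198,-5.6790)

-0.42 -5.68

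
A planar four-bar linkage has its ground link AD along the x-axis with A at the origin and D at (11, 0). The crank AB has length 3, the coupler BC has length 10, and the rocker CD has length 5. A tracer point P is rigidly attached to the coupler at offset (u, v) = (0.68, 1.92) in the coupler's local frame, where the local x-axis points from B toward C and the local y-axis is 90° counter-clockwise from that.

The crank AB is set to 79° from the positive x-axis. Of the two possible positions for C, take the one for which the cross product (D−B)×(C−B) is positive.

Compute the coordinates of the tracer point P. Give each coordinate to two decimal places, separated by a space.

A=(0,0), D=(11.00,0)
B = A + 3.00·(cos79°, sin79°) = (0.5724, 2.9449)
|BD| = 10.8354
circle(B,10.00) ∩ circle(D,5.00): a=8.8786, h=4.6012
  candidates: C₊=(10.3673,4.9598) cross=49.856; C₋=(7.8663,-3.8961) cross=-49.856
  mode + wants cross > 0 → take C=(10.3673,4.9598) (cross=49.856)
ex = (C−B)/|BC| = (0.9795,0.2015); ey = (-0.2015,0.9795)
P = B + 0.68·ex + 1.92·ey = (0.8516,4.9625)

0.85 4.96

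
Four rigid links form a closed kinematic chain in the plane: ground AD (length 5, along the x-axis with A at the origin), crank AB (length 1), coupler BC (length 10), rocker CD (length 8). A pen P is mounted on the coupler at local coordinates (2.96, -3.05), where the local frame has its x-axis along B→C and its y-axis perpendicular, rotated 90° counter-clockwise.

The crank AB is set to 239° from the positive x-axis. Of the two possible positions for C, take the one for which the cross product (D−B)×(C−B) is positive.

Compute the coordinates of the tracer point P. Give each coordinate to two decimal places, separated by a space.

3.57 0.31

A=(0,0), D=(5.00,0)
B = A + 1.00·(cos239°, sin239°) = (-0.5150, -0.8572)
|BD| = 5.5813
circle(B,10.00) ∩ circle(D,8.00): a=6.0157, h=7.9882
  candidates: C₊=(4.2025,7.9601) cross=44.584; C₋=(6.6561,-7.8267) cross=-44.584
  mode + wants cross > 0 → take C=(4.2025,7.9601) (cross=44.584)
ex = (C−B)/|BC| = (0.4718,0.8817); ey = (-0.8817,0.4718)
P = B + 2.96·ex + -3.05·ey = (3.5706,0.3139)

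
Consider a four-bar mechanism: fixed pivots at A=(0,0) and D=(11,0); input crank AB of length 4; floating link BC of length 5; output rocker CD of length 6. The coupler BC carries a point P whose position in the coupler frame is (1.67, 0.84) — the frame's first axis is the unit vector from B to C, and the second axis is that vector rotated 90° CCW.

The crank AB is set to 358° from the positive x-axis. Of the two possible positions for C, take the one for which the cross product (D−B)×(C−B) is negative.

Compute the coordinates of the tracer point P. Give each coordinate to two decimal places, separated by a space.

5.63 -1.05

A=(0,0), D=(11.00,0)
B = A + 4.00·(cos358°, sin358°) = (3.9976, -0.1396)
|BD| = 7.0038
circle(B,5.00) ∩ circle(D,6.00): a=2.7166, h=4.1976
  candidates: C₊=(6.6300,4.1113) cross=29.399; C₋=(6.7973,-4.2822) cross=-29.399
  mode - wants cross < 0 → take C=(6.7973,-4.2822) (cross=-29.399)
ex = (C−B)/|BC| = (0.5600,-0.8285); ey = (0.8285,0.5600)
P = B + 1.67·ex + 0.84·ey = (5.6286,-1.0529)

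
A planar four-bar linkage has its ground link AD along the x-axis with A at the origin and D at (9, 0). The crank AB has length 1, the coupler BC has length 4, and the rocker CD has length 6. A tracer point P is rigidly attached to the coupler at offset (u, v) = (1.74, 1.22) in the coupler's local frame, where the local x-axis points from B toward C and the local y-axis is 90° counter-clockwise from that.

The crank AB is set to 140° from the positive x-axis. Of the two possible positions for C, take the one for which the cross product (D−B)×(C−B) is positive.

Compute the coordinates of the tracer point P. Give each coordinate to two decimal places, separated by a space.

0.72 2.17

A=(0,0), D=(9.00,0)
B = A + 1.00·(cos140°, sin140°) = (-0.7660, 0.6428)
|BD| = 9.7872
circle(B,4.00) ∩ circle(D,6.00): a=3.8718, h=1.0044
  candidates: C₊=(3.1634,1.3907) cross=9.830; C₋=(3.0315,-0.6137) cross=-9.830
  mode + wants cross > 0 → take C=(3.1634,1.3907) (cross=9.830)
ex = (C−B)/|BC| = (0.9824,0.1870); ey = (-0.1870,0.9824)
P = B + 1.74·ex + 1.22·ey = (0.7151,2.1666)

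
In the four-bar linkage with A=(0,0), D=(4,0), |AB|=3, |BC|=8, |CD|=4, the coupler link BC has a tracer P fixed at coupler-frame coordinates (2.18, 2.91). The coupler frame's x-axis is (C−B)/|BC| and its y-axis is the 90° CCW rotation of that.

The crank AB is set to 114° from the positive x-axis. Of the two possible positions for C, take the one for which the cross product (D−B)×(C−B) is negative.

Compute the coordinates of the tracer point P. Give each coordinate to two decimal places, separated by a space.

A=(0,0), D=(4.00,0)
B = A + 3.00·(cos114°, sin114°) = (-1.2202, 2.7406)
|BD| = 5.8959
circle(B,8.00) ∩ circle(D,4.00): a=7.0186, h=3.8392
  candidates: C₊=(6.7786,2.8774) cross=22.636; C₋=(3.2094,-3.9211) cross=-22.636
  mode - wants cross < 0 → take C=(3.2094,-3.9211) (cross=-22.636)
ex = (C−B)/|BC| = (0.5537,-0.8327); ey = (0.8327,0.5537)
P = B + 2.18·ex + 2.91·ey = (2.4101,2.5366)

2.41 2.54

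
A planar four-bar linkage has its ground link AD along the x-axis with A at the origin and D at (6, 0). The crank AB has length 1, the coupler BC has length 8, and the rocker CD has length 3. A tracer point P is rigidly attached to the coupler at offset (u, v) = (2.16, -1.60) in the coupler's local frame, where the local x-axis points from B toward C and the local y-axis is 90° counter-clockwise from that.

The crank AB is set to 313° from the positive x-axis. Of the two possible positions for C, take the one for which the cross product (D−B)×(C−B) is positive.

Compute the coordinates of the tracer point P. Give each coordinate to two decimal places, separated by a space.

A=(0,0), D=(6.00,0)
B = A + 1.00·(cos313°, sin313°) = (0.6820, -0.7314)
|BD| = 5.3681
circle(B,8.00) ∩ circle(D,3.00): a=7.8069, h=1.7470
  candidates: C₊=(8.1781,2.0630) cross=9.378; C₋=(8.6541,-1.3984) cross=-9.378
  mode + wants cross > 0 → take C=(8.1781,2.0630) (cross=9.378)
ex = (C−B)/|BC| = (0.9370,0.3493); ey = (-0.3493,0.9370)
P = B + 2.16·ex + -1.60·ey = (3.2648,-1.4761)

3.26 -1.48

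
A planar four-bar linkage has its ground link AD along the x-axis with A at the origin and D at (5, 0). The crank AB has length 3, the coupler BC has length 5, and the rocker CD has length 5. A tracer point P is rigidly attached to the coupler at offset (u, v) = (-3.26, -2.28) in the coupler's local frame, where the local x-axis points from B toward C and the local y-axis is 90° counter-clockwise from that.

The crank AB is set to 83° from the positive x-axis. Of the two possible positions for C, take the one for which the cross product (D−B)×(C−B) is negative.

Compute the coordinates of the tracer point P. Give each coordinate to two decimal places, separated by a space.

A=(0,0), D=(5.00,0)
B = A + 3.00·(cos83°, sin83°) = (0.3656, 2.9776)
|BD| = 5.5085
circle(B,5.00) ∩ circle(D,5.00): a=2.7543, h=4.1730
  candidates: C₊=(4.9385,4.9996) cross=22.987; C₋=(0.4271,-2.0220) cross=-22.987
  mode - wants cross < 0 → take C=(0.4271,-2.0220) (cross=-22.987)
ex = (C−B)/|BC| = (0.0123,-0.9999); ey = (0.9999,0.0123)
P = B + -3.26·ex + -2.28·ey = (-1.9543,6.2094)

-1.95 6.21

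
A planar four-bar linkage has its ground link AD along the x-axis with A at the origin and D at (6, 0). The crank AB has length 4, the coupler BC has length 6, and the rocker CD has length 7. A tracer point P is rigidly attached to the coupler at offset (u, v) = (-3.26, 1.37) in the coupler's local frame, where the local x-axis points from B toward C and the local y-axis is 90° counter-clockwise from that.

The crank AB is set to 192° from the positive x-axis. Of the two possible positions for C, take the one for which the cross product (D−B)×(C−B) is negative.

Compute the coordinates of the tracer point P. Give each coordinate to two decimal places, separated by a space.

-5.58 2.29

A=(0,0), D=(6.00,0)
B = A + 4.00·(cos192°, sin192°) = (-3.9126, -0.8316)
|BD| = 9.9474
circle(B,6.00) ∩ circle(D,7.00): a=4.3203, h=4.1636
  candidates: C₊=(0.0445,3.6785) cross=41.417; C₋=(0.7406,-4.6194) cross=-41.417
  mode - wants cross < 0 → take C=(0.7406,-4.6194) (cross=-41.417)
ex = (C−B)/|BC| = (0.7755,-0.6313); ey = (0.6313,0.7755)
P = B + -3.26·ex + 1.37·ey = (-5.5760,2.2889)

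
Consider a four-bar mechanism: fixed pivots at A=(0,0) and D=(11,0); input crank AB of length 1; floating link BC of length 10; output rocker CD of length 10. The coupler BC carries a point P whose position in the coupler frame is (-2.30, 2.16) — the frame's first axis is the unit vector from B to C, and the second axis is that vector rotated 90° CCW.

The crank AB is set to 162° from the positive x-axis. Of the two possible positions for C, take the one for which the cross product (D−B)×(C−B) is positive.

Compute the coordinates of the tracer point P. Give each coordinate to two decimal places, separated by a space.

-4.07 -0.16

A=(0,0), D=(11.00,0)
B = A + 1.00·(cos162°, sin162°) = (-0.9511, 0.3090)
|BD| = 11.9551
circle(B,10.00) ∩ circle(D,10.00): a=5.9775, h=8.0168
  candidates: C₊=(5.2317,8.1686) cross=95.841; C₋=(4.8173,-7.8596) cross=-95.841
  mode + wants cross > 0 → take C=(5.2317,8.1686) (cross=95.841)
ex = (C−B)/|BC| = (0.6183,0.7860); ey = (-0.7860,0.6183)
P = B + -2.30·ex + 2.16·ey = (-4.0708,-0.1632)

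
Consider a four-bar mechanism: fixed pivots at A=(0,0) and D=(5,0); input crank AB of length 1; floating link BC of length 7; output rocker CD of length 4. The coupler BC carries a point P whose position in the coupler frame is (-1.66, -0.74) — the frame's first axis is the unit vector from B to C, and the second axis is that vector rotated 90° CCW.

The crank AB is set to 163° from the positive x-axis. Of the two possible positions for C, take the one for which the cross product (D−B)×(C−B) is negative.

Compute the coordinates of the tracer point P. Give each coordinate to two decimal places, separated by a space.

-2.72 0.72

A=(0,0), D=(5.00,0)
B = A + 1.00·(cos163°, sin163°) = (-0.9563, 0.2924)
|BD| = 5.9635
circle(B,7.00) ∩ circle(D,4.00): a=5.7486, h=3.9942
  candidates: C₊=(4.9812,4.0000) cross=23.819; C₋=(4.5895,-3.9789) cross=-23.819
  mode - wants cross < 0 → take C=(4.5895,-3.9789) (cross=-23.819)
ex = (C−B)/|BC| = (0.7923,-0.6102); ey = (0.6102,0.7923)
P = B + -1.66·ex + -0.74·ey = (-2.7230,0.7190)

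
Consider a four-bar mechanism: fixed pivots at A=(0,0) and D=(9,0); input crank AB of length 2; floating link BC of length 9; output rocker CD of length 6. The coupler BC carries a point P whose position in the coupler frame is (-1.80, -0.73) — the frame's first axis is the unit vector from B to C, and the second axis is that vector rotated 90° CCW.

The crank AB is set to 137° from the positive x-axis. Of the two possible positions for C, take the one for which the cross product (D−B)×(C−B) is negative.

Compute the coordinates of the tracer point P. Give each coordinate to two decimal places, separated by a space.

A=(0,0), D=(9.00,0)
B = A + 2.00·(cos137°, sin137°) = (-1.4627, 1.3640)
|BD| = 10.5512
circle(B,9.00) ∩ circle(D,6.00): a=7.4081, h=5.1108
  candidates: C₊=(6.5439,5.4743) cross=53.925; C₋=(5.2225,-4.6616) cross=-53.925
  mode - wants cross < 0 → take C=(5.2225,-4.6616) (cross=-53.925)
ex = (C−B)/|BC| = (0.7428,-0.6695); ey = (0.6695,0.7428)
P = B + -1.80·ex + -0.73·ey = (-3.2885,2.0269)

-3.29 2.03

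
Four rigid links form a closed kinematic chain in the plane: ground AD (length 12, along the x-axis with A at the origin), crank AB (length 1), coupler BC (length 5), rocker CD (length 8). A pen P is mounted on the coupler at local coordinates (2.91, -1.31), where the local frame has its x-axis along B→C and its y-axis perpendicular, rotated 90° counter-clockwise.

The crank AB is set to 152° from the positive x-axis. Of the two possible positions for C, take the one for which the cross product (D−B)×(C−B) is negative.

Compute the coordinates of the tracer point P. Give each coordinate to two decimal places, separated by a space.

A=(0,0), D=(12.00,0)
B = A + 1.00·(cos152°, sin152°) = (-0.8829, 0.4695)
|BD| = 12.8915
circle(B,5.00) ∩ circle(D,8.00): a=4.9331, h=0.8150
  candidates: C₊=(4.0766,1.1043) cross=10.507; C₋=(4.0172,-0.5247) cross=-10.507
  mode - wants cross < 0 → take C=(4.0172,-0.5247) (cross=-10.507)
ex = (C−B)/|BC| = (0.9800,-0.1988); ey = (0.1988,0.9800)
P = B + 2.91·ex + -1.31·ey = (1.7085,-1.3930)

1.71 -1.39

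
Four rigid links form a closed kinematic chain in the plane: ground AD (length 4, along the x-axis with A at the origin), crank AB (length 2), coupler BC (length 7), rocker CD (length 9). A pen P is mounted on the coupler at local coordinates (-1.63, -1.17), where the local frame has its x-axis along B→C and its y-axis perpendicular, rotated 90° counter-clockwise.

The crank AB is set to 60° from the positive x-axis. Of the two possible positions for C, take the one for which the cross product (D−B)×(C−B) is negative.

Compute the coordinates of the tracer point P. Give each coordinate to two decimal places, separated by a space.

A=(0,0), D=(4.00,0)
B = A + 2.00·(cos60°, sin60°) = (1.0000, 1.7321)
|BD| = 3.4641
circle(B,7.00) ∩ circle(D,9.00): a=-2.8868, h=6.3770
  candidates: C₊=(1.6885,8.6981) cross=22.091; C₋=(-4.6885,-2.3473) cross=-22.091
  mode - wants cross < 0 → take C=(-4.6885,-2.3473) (cross=-22.091)
ex = (C−B)/|BC| = (-0.8126,-0.5828); ey = (0.5828,-0.8126)
P = B + -1.63·ex + -1.17·ey = (1.6428,3.6327)

1.64 3.63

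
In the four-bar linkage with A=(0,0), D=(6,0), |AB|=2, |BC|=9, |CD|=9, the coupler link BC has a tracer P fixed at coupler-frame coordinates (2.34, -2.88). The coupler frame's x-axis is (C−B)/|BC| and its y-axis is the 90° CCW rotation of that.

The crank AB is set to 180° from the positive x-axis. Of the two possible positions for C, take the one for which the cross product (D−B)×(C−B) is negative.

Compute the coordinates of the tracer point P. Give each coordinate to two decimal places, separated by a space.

A=(0,0), D=(6.00,0)
B = A + 2.00·(cos180°, sin180°) = (-2.0000, 0.0000)
|BD| = 8.0000
circle(B,9.00) ∩ circle(D,9.00): a=4.0000, h=8.0623
  candidates: C₊=(2.0000,8.0623) cross=64.498; C₋=(2.0000,-8.0623) cross=-64.498
  mode - wants cross < 0 → take C=(2.0000,-8.0623) (cross=-64.498)
ex = (C−B)/|BC| = (0.4444,-0.8958); ey = (0.8958,0.4444)
P = B + 2.34·ex + -2.88·ey = (-3.5399,-3.3762)

-3.54 -3.38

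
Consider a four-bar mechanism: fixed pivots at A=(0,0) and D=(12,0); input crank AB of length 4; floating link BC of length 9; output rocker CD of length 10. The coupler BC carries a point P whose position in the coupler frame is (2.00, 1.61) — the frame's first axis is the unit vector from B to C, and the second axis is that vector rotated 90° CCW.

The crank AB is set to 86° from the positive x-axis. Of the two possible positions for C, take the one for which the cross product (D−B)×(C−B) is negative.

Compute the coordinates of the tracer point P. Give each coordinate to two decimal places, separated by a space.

2.43 2.60

A=(0,0), D=(12.00,0)
B = A + 4.00·(cos86°, sin86°) = (0.2790, 3.9903)
|BD| = 12.3816
circle(B,9.00) ∩ circle(D,10.00): a=5.4235, h=7.1823
  candidates: C₊=(7.7278,9.0415) cross=88.928; C₋=(3.0985,-4.5567) cross=-88.928
  mode - wants cross < 0 → take C=(3.0985,-4.5567) (cross=-88.928)
ex = (C−B)/|BC| = (0.3133,-0.9497); ey = (0.9497,0.3133)
P = B + 2.00·ex + 1.61·ey = (2.4345,2.5953)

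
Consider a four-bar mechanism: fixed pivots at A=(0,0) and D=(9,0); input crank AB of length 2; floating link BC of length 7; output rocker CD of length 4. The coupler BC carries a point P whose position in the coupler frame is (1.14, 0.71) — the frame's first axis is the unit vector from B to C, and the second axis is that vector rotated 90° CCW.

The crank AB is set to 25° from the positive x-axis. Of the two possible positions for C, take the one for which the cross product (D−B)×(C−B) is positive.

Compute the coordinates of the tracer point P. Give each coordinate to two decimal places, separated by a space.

2.53 1.98

A=(0,0), D=(9.00,0)
B = A + 2.00·(cos25°, sin25°) = (1.8126, 0.8452)
|BD| = 7.2369
circle(B,7.00) ∩ circle(D,4.00): a=5.8984, h=3.7694
  candidates: C₊=(8.1109,3.8999) cross=27.279; C₋=(7.2304,-3.5873) cross=-27.279
  mode + wants cross > 0 → take C=(8.1109,3.8999) (cross=27.279)
ex = (C−B)/|BC| = (0.8998,0.4364); ey = (-0.4364,0.8998)
P = B + 1.14·ex + 0.71·ey = (2.5285,1.9815)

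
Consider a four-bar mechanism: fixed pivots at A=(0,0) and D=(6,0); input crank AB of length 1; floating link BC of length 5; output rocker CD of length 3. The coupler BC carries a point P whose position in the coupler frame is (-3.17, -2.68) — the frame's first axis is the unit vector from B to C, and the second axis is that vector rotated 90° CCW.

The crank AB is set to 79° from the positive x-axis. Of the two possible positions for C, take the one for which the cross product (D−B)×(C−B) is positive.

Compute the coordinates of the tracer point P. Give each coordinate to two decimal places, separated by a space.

A=(0,0), D=(6.00,0)
B = A + 1.00·(cos79°, sin79°) = (0.1908, 0.9816)
|BD| = 5.8915
circle(B,5.00) ∩ circle(D,3.00): a=4.3037, h=2.5453
  candidates: C₊=(4.8584,2.7743) cross=14.996; C₋=(4.0102,-2.2452) cross=-14.996
  mode + wants cross > 0 → take C=(4.8584,2.7743) (cross=14.996)
ex = (C−B)/|BC| = (0.9335,0.3585); ey = (-0.3585,0.9335)
P = B + -3.17·ex + -2.68·ey = (-1.8076,-2.6568)

-1.81 -2.66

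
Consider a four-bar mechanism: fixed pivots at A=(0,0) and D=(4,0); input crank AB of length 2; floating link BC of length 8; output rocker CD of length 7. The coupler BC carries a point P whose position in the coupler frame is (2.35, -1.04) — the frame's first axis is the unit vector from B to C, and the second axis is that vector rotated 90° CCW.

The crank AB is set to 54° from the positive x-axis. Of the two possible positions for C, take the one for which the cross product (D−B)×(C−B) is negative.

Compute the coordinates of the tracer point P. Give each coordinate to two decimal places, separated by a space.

A=(0,0), D=(4.00,0)
B = A + 2.00·(cos54°, sin54°) = (1.1756, 1.6180)
|BD| = 3.2551
circle(B,8.00) ∩ circle(D,7.00): a=3.9316, h=6.9672
  candidates: C₊=(8.0503,5.7092) cross=22.679; C₋=(1.1238,-6.3818) cross=-22.679
  mode - wants cross < 0 → take C=(1.1238,-6.3818) (cross=-22.679)
ex = (C−B)/|BC| = (-0.0065,-1.0000); ey = (1.0000,-0.0065)
P = B + 2.35·ex + -1.04·ey = (0.1204,-0.7252)

0.12 -0.73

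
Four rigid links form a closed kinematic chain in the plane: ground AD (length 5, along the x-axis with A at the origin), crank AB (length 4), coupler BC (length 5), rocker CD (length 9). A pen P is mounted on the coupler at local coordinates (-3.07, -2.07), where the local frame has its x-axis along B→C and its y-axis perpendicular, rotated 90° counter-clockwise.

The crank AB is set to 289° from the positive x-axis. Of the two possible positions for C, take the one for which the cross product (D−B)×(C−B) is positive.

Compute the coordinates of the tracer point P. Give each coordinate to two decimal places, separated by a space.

4.74 -2.42

A=(0,0), D=(5.00,0)
B = A + 4.00·(cos289°, sin289°) = (1.3023, -3.7821)
|BD| = 5.2894
circle(B,5.00) ∩ circle(D,9.00): a=-2.6490, h=4.2406
  candidates: C₊=(-3.5818,-2.7116) cross=22.430; C₋=(2.4826,-8.6408) cross=-22.430
  mode + wants cross > 0 → take C=(-3.5818,-2.7116) (cross=22.430)
ex = (C−B)/|BC| = (-0.9768,0.2141); ey = (-0.2141,-0.9768)
P = B + -3.07·ex + -2.07·ey = (4.7443,-2.4173)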